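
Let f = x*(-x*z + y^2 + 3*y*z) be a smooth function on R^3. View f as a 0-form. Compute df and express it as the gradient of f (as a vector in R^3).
df = (-2*x*z + y^2 + 3*y*z) dx + (x*(2*y + 3*z)) dy + (x*(-x + 3*y)) dz; grad f = (-2*x*z + y^2 + 3*y*z, x*(2*y + 3*z), x*(-x + 3*y))

For a 0-form f, d f = (∂f/∂x) dx + (∂f/∂y) dy + (∂f/∂z) dz. The components of the vector representation are exactly the entries of grad f in Cartesian coordinates:
  ∂f/∂x = -2*x*z + y^2 + 3*y*z
  ∂f/∂y = x*(2*y + 3*z)
  ∂f/∂z = x*(-x + 3*y).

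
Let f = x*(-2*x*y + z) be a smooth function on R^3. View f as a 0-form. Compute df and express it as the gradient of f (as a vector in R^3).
df = (-4*x*y + z) dx + (-2*x^2) dy + (x) dz; grad f = (-4*x*y + z, -2*x^2, x)

For a 0-form f, d f = (∂f/∂x) dx + (∂f/∂y) dy + (∂f/∂z) dz. The components of the vector representation are exactly the entries of grad f in Cartesian coordinates:
  ∂f/∂x = -4*x*y + z
  ∂f/∂y = -2*x^2
  ∂f/∂z = x.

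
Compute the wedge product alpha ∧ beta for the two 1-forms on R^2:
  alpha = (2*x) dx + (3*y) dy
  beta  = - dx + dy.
alpha ∧ beta = (2*x + 3*y) dx ∧ dy

Distribute the wedge, using dx_i ∧ dx_j = -dx_j ∧ dx_i and dx_i ∧ dx_i = 0. For each pair (i, j) with i < j, the coefficient of dx_i ∧ dx_j in alpha ∧ beta is (alpha_i * beta_j - alpha_j * beta_i). Collecting: alpha ∧ beta = (2*x + 3*y) dx ∧ dy.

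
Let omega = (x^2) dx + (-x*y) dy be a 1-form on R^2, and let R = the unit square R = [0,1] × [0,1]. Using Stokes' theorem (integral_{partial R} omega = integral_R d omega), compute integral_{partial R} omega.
integral_(partial R) omega = -1/2

Stokes: integral_partial_R omega = integral_R d omega with d omega = (∂Q/∂x - ∂P/∂y) dx ∧ dy.
  ∂Q/∂x = -y
  ∂P/∂y = 0
  integrand = ∂Q/∂x - ∂P/∂y = -y.
Integrating over R: integral_0^1 integral_0^1 (-y) dx dy = -1/2.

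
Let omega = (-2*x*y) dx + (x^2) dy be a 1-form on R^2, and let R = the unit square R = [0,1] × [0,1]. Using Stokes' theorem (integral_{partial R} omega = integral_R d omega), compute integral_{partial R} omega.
integral_(partial R) omega = 2

Stokes: integral_partial_R omega = integral_R d omega with d omega = (∂Q/∂x - ∂P/∂y) dx ∧ dy.
  ∂Q/∂x = 2*x
  ∂P/∂y = -2*x
  integrand = ∂Q/∂x - ∂P/∂y = 4*x.
Integrating over R: integral_0^1 integral_0^1 (4*x) dx dy = 2.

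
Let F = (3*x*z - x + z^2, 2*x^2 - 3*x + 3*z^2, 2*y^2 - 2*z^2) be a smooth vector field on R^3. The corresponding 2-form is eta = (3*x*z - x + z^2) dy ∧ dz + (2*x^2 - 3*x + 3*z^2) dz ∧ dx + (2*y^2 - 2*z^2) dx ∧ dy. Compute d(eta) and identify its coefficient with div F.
d(eta) = (-z - 1) dx ∧ dy ∧ dz; div F = -z - 1

For a 2-form in R^3 of the form above, applying d gives a 3-form with coefficient ∂P/∂x + ∂Q/∂y + ∂R/∂z:
  ∂P/∂x = 3*z - 1
  ∂Q/∂y = 0
  ∂R/∂z = -4*z
Sum = -z - 1, which is exactly div F.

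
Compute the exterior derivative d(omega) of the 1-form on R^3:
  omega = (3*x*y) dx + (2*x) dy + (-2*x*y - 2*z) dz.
d(omega) = (2 - 3*x) dx ∧ dy + (-2*y) dx ∧ dz + (-2*x) dy ∧ dz

For a 1-form omega = sum_i f_i dx_i, the exterior derivative is
  d(omega) = sum_{i < j} (∂f_j/∂x_i - ∂f_i/∂x_j) dx_i ∧ dx_j.
  coefficient of dx ∧ dy: ∂f_2/∂x - ∂f_1/∂y = ∂(2*x)/∂x - ∂(3*x*y)/∂y = 2 - 3*x
  coefficient of dx ∧ dz: ∂f_3/∂x - ∂f_1/∂z = ∂(-2*x*y - 2*z)/∂x - ∂(3*x*y)/∂z = -2*y
  coefficient of dy ∧ dz: ∂f_3/∂y - ∂f_2/∂z = ∂(-2*x*y - 2*z)/∂y - ∂(2*x)/∂z = -2*x
Assembling: d(omega) = (2 - 3*x) dx ∧ dy + (-2*y) dx ∧ dz + (-2*x) dy ∧ dz.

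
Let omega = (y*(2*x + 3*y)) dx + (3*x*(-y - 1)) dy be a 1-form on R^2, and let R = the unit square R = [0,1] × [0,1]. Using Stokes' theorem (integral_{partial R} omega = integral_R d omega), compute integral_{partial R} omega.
integral_(partial R) omega = -17/2

Stokes: integral_partial_R omega = integral_R d omega with d omega = (∂Q/∂x - ∂P/∂y) dx ∧ dy.
  ∂Q/∂x = -3*y - 3
  ∂P/∂y = 2*x + 6*y
  integrand = ∂Q/∂x - ∂P/∂y = -2*x - 9*y - 3.
Integrating over R: integral_0^1 integral_0^1 (-2*x - 9*y - 3) dx dy = -17/2.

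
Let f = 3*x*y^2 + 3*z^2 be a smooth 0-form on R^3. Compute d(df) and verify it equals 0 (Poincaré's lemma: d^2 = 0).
d(df) = 0

Step 1: df = sum_i (∂f/∂x_i) dx_i = (3*y^2) dx + (6*x*y) dy + (6*z) dz.
Step 2: Apply d again. Using the 1-form formula, the coefficient of dx ∧ dy in d(df) is ∂^2 f/∂x ∂y - ∂^2 f/∂y ∂x = (6*y) - (6*y) = 0 (equality of mixed partials for smooth f).
Similarly for dx ∧ dz and dy ∧ dz — all coefficients vanish. So d(df) = 0.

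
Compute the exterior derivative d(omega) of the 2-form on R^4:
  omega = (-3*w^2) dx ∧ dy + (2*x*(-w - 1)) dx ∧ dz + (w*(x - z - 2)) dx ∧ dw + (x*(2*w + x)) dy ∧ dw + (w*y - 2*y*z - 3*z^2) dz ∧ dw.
d(omega) = (-4*w + 2*x) dx ∧ dy ∧ dw + (w - 2*x) dx ∧ dz ∧ dw + (w - 2*z) dy ∧ dz ∧ dw

For a 2-form omega = sum_{i<j} g_{ij} dx_i ∧ dx_j, the exterior derivative is
  d(omega) = sum_{i<j} d(g_{ij}) ∧ dx_i ∧ dx_j = sum_{i<j, k} (∂g_{ij}/∂x_k) dx_k ∧ dx_i ∧ dx_j.
Expand each term, using dx_k ∧ dx_i ∧ dx_j = sgn(permutation) dx_{(a)} ∧ dx_{(b)} ∧ dx_{(c)} with (a < b < c) sorted:
  d(-3*w^2) includes (∂/∂w)(-3*w^2) dw = (-6*w) dw, which multiplied by dx ∧ dy gives (-6*w) dx ∧ dy ∧ dw
  d(2*x*(-w - 1)) includes (∂/∂w)(2*x*(-w - 1)) dw = (-2*x) dw, which multiplied by dx ∧ dz gives (-2*x) dx ∧ dz ∧ dw
  d(w*(x - z - 2)) includes (∂/∂z)(w*(x - z - 2)) dz = (-w) dz, which multiplied by dx ∧ dw gives (w) dx ∧ dz ∧ dw
  d(x*(2*w + x)) includes (∂/∂x)(x*(2*w + x)) dx = (2*w + 2*x) dx, which multiplied by dy ∧ dw gives (2*w + 2*x) dx ∧ dy ∧ dw
  d(w*y - 2*y*z - 3*z^2) includes (∂/∂y)(w*y - 2*y*z - 3*z^2) dy = (w - 2*z) dy, which multiplied by dz ∧ dw gives (w - 2*z) dy ∧ dz ∧ dw
Collecting like 3-forms: d(omega) = (-4*w + 2*x) dx ∧ dy ∧ dw + (w - 2*x) dx ∧ dz ∧ dw + (w - 2*z) dy ∧ dz ∧ dw.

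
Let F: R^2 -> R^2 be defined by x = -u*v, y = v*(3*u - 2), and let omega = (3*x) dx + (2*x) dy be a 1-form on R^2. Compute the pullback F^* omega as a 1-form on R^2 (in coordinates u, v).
F^* omega = (-3*u*v^2) du + (u*v*(4 - 3*u)) dv

Using F^*(f dg) = (f ∘ F) d(g ∘ F), substitute each coordinate x_i by F_i(u, v) in f_i, and replace dx_i by d F_i = (∂F_i/∂u) du + (∂F_i/∂v) dv.
  For the x component: f_1(F) = -3*u*v; d F_1 = (-v) du + (-u) dv
  For the y component: f_2(F) = -2*u*v; d F_2 = (3*v) du + (3*u - 2) dv
Combining and collecting du, dv coefficients:
  coeff of du: -3*u*v^2
  coeff of dv: u*v*(4 - 3*u)
F^* omega = (-3*u*v^2) du + (u*v*(4 - 3*u)) dv.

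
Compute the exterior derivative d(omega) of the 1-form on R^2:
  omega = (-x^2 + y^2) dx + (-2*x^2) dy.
d(omega) = (-4*x - 2*y) dx ∧ dy

For a 1-form omega = sum_i f_i dx_i, the exterior derivative is
  d(omega) = sum_{i < j} (∂f_j/∂x_i - ∂f_i/∂x_j) dx_i ∧ dx_j.
  coefficient of dx ∧ dy: ∂f_2/∂x - ∂f_1/∂y = ∂(-2*x^2)/∂x - ∂(-x^2 + y^2)/∂y = -4*x - 2*y
Assembling: d(omega) = (-4*x - 2*y) dx ∧ dy.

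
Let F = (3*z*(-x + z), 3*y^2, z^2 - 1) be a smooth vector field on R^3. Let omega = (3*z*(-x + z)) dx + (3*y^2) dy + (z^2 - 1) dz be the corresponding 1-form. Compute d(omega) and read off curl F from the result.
d(omega) = (0) dy ∧ dz + (-3*x + 6*z) dz ∧ dx + (0) dx ∧ dy; curl F = (0, -3*x + 6*z, 0)

d omega = sum_{i<j} (∂f_j/∂x_i - ∂f_i/∂x_j) dx_i ∧ dx_j. Under the identification (dy ∧ dz, dz ∧ dx, dx ∧ dy) ↔ (e_x, e_y, e_z), the coefficients are exactly the components of curl F. Compute:
  ∂R/∂y - ∂Q/∂z = (0) - (0) = 0
  ∂P/∂z - ∂R/∂x = (-3*x + 6*z) - (0) = -3*x + 6*z
  ∂Q/∂x - ∂P/∂y = (0) - (0) = 0.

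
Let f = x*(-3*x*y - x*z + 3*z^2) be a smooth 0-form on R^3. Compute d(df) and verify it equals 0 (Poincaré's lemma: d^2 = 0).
d(df) = 0

Step 1: df = sum_i (∂f/∂x_i) dx_i = (-6*x*y - 2*x*z + 3*z^2) dx + (-3*x^2) dy + (x*(-x + 6*z)) dz.
Step 2: Apply d again. Using the 1-form formula, the coefficient of dx ∧ dy in d(df) is ∂^2 f/∂x ∂y - ∂^2 f/∂y ∂x = (-6*x) - (-6*x) = 0 (equality of mixed partials for smooth f).
Similarly for dx ∧ dz and dy ∧ dz — all coefficients vanish. So d(df) = 0.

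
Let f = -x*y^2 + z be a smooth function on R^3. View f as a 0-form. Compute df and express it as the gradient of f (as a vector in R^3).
df = (-y^2) dx + (-2*x*y) dy + (1) dz; grad f = (-y^2, -2*x*y, 1)

For a 0-form f, d f = (∂f/∂x) dx + (∂f/∂y) dy + (∂f/∂z) dz. The components of the vector representation are exactly the entries of grad f in Cartesian coordinates:
  ∂f/∂x = -y^2
  ∂f/∂y = -2*x*y
  ∂f/∂z = 1.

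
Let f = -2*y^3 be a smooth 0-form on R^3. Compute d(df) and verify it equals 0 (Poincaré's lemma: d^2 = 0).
d(df) = 0

Step 1: df = sum_i (∂f/∂x_i) dx_i = (0) dx + (-6*y^2) dy + (0) dz.
Step 2: Apply d again. Using the 1-form formula, the coefficient of dx ∧ dy in d(df) is ∂^2 f/∂x ∂y - ∂^2 f/∂y ∂x = (0) - (0) = 0 (equality of mixed partials for smooth f).
Similarly for dx ∧ dz and dy ∧ dz — all coefficients vanish. So d(df) = 0.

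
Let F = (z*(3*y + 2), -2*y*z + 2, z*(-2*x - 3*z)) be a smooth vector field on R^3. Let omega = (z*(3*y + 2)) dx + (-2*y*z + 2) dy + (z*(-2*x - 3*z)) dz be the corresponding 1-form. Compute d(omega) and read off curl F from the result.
d(omega) = (2*y) dy ∧ dz + (3*y + 2*z + 2) dz ∧ dx + (-3*z) dx ∧ dy; curl F = (2*y, 3*y + 2*z + 2, -3*z)

d omega = sum_{i<j} (∂f_j/∂x_i - ∂f_i/∂x_j) dx_i ∧ dx_j. Under the identification (dy ∧ dz, dz ∧ dx, dx ∧ dy) ↔ (e_x, e_y, e_z), the coefficients are exactly the components of curl F. Compute:
  ∂R/∂y - ∂Q/∂z = (0) - (-2*y) = 2*y
  ∂P/∂z - ∂R/∂x = (3*y + 2) - (-2*z) = 3*y + 2*z + 2
  ∂Q/∂x - ∂P/∂y = (0) - (3*z) = -3*z.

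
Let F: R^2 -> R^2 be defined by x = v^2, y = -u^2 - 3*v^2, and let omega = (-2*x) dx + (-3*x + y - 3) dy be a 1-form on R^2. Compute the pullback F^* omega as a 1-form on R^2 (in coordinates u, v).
F^* omega = (2*u*(u^2 + 6*v^2 + 3)) du + (2*v*(3*u^2 + 16*v^2 + 9)) dv

Using F^*(f dg) = (f ∘ F) d(g ∘ F), substitute each coordinate x_i by F_i(u, v) in f_i, and replace dx_i by d F_i = (∂F_i/∂u) du + (∂F_i/∂v) dv.
  For the x component: f_1(F) = -2*v^2; d F_1 = (0) du + (2*v) dv
  For the y component: f_2(F) = -u^2 - 6*v^2 - 3; d F_2 = (-2*u) du + (-6*v) dv
Combining and collecting du, dv coefficients:
  coeff of du: 2*u*(u^2 + 6*v^2 + 3)
  coeff of dv: 2*v*(3*u^2 + 16*v^2 + 9)
F^* omega = (2*u*(u^2 + 6*v^2 + 3)) du + (2*v*(3*u^2 + 16*v^2 + 9)) dv.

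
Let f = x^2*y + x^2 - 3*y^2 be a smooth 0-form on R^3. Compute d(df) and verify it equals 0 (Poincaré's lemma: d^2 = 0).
d(df) = 0

Step 1: df = sum_i (∂f/∂x_i) dx_i = (2*x*(y + 1)) dx + (x^2 - 6*y) dy + (0) dz.
Step 2: Apply d again. Using the 1-form formula, the coefficient of dx ∧ dy in d(df) is ∂^2 f/∂x ∂y - ∂^2 f/∂y ∂x = (2*x) - (2*x) = 0 (equality of mixed partials for smooth f).
Similarly for dx ∧ dz and dy ∧ dz — all coefficients vanish. So d(df) = 0.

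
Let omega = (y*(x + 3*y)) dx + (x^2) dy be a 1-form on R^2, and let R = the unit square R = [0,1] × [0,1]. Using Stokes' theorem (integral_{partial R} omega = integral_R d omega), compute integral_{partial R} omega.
integral_(partial R) omega = -5/2

Stokes: integral_partial_R omega = integral_R d omega with d omega = (∂Q/∂x - ∂P/∂y) dx ∧ dy.
  ∂Q/∂x = 2*x
  ∂P/∂y = x + 6*y
  integrand = ∂Q/∂x - ∂P/∂y = x - 6*y.
Integrating over R: integral_0^1 integral_0^1 (x - 6*y) dx dy = -5/2.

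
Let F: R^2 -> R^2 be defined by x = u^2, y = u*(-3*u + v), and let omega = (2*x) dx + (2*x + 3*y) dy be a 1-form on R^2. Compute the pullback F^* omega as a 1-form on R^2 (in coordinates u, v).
F^* omega = (u*(46*u^2 - 25*u*v + 3*v^2)) du + (u^2*(-7*u + 3*v)) dv

Using F^*(f dg) = (f ∘ F) d(g ∘ F), substitute each coordinate x_i by F_i(u, v) in f_i, and replace dx_i by d F_i = (∂F_i/∂u) du + (∂F_i/∂v) dv.
  For the x component: f_1(F) = 2*u^2; d F_1 = (2*u) du + (0) dv
  For the y component: f_2(F) = u*(-7*u + 3*v); d F_2 = (-6*u + v) du + (u) dv
Combining and collecting du, dv coefficients:
  coeff of du: u*(46*u^2 - 25*u*v + 3*v^2)
  coeff of dv: u^2*(-7*u + 3*v)
F^* omega = (u*(46*u^2 - 25*u*v + 3*v^2)) du + (u^2*(-7*u + 3*v)) dv.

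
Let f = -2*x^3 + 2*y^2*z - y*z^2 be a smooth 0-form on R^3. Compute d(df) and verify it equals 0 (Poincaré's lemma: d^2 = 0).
d(df) = 0

Step 1: df = sum_i (∂f/∂x_i) dx_i = (-6*x^2) dx + (z*(4*y - z)) dy + (2*y*(y - z)) dz.
Step 2: Apply d again. Using the 1-form formula, the coefficient of dx ∧ dy in d(df) is ∂^2 f/∂x ∂y - ∂^2 f/∂y ∂x = (0) - (0) = 0 (equality of mixed partials for smooth f).
Similarly for dx ∧ dz and dy ∧ dz — all coefficients vanish. So d(df) = 0.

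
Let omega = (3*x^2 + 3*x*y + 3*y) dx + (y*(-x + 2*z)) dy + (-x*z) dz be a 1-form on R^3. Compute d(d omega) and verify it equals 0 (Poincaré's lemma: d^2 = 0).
d(d omega) = 0

Step 1: d omega = sum_{i<j} (∂f_j/∂x_i - ∂f_i/∂x_j) dx_i ∧ dx_j:
  coeff of dx ∧ dy: -3*x - y - 3
  coeff of dx ∧ dz: -z
  coeff of dy ∧ dz: -2*y
Step 2: Apply d again to each 2-form coefficient. The only possible 3-form in R^3 is dx ∧ dy ∧ dz, with coefficient
  ∂(coeff of dy∧dz)/∂x - ∂(coeff of dx∧dz)/∂y + ∂(coeff of dx∧dy)/∂z
  = ∂/∂x (-2*y) - ∂/∂y (-z) + ∂/∂z (-3*x - y - 3).
Each of these terms simplifies to sums of mixed partials that cancel in pairs. The result is 0 (by equality of mixed partials for smooth functions — Schwarz / Clairaut).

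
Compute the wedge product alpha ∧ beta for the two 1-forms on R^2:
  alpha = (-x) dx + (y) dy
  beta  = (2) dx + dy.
alpha ∧ beta = (-x - 2*y) dx ∧ dy

Distribute the wedge, using dx_i ∧ dx_j = -dx_j ∧ dx_i and dx_i ∧ dx_i = 0. For each pair (i, j) with i < j, the coefficient of dx_i ∧ dx_j in alpha ∧ beta is (alpha_i * beta_j - alpha_j * beta_i). Collecting: alpha ∧ beta = (-x - 2*y) dx ∧ dy.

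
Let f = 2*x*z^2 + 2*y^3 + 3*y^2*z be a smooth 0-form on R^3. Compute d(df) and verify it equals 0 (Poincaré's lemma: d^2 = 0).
d(df) = 0

Step 1: df = sum_i (∂f/∂x_i) dx_i = (2*z^2) dx + (6*y*(y + z)) dy + (4*x*z + 3*y^2) dz.
Step 2: Apply d again. Using the 1-form formula, the coefficient of dx ∧ dy in d(df) is ∂^2 f/∂x ∂y - ∂^2 f/∂y ∂x = (0) - (0) = 0 (equality of mixed partials for smooth f).
Similarly for dx ∧ dz and dy ∧ dz — all coefficients vanish. So d(df) = 0.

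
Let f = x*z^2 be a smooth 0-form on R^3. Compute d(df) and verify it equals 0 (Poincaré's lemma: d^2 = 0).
d(df) = 0

Step 1: df = sum_i (∂f/∂x_i) dx_i = (z^2) dx + (0) dy + (2*x*z) dz.
Step 2: Apply d again. Using the 1-form formula, the coefficient of dx ∧ dy in d(df) is ∂^2 f/∂x ∂y - ∂^2 f/∂y ∂x = (0) - (0) = 0 (equality of mixed partials for smooth f).
Similarly for dx ∧ dz and dy ∧ dz — all coefficients vanish. So d(df) = 0.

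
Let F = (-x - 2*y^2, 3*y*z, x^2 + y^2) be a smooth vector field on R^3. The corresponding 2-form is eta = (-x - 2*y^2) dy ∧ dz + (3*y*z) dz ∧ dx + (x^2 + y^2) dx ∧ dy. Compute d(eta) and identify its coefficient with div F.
d(eta) = (3*z - 1) dx ∧ dy ∧ dz; div F = 3*z - 1

For a 2-form in R^3 of the form above, applying d gives a 3-form with coefficient ∂P/∂x + ∂Q/∂y + ∂R/∂z:
  ∂P/∂x = -1
  ∂Q/∂y = 3*z
  ∂R/∂z = 0
Sum = 3*z - 1, which is exactly div F.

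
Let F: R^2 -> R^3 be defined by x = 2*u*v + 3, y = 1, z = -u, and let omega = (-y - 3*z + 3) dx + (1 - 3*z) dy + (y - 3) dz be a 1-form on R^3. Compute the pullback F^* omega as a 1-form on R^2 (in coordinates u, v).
F^* omega = (6*u*v + 4*v + 2) du + (2*u*(3*u + 2)) dv

Using F^*(f dg) = (f ∘ F) d(g ∘ F), substitute each coordinate x_i by F_i(u, v) in f_i, and replace dx_i by d F_i = (∂F_i/∂u) du + (∂F_i/∂v) dv.
  For the x component: f_1(F) = 3*u + 2; d F_1 = (2*v) du + (2*u) dv
  For the y component: f_2(F) = 3*u + 1; d F_2 = (0) du + (0) dv
  For the z component: f_3(F) = -2; d F_3 = (-1) du + (0) dv
Combining and collecting du, dv coefficients:
  coeff of du: 6*u*v + 4*v + 2
  coeff of dv: 2*u*(3*u + 2)
F^* omega = (6*u*v + 4*v + 2) du + (2*u*(3*u + 2)) dv.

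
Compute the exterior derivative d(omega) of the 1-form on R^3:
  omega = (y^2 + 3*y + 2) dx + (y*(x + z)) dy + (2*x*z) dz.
d(omega) = (-y - 3) dx ∧ dy + (2*z) dx ∧ dz + (-y) dy ∧ dz

For a 1-form omega = sum_i f_i dx_i, the exterior derivative is
  d(omega) = sum_{i < j} (∂f_j/∂x_i - ∂f_i/∂x_j) dx_i ∧ dx_j.
  coefficient of dx ∧ dy: ∂f_2/∂x - ∂f_1/∂y = ∂(y*(x + z))/∂x - ∂(y^2 + 3*y + 2)/∂y = -y - 3
  coefficient of dx ∧ dz: ∂f_3/∂x - ∂f_1/∂z = ∂(2*x*z)/∂x - ∂(y^2 + 3*y + 2)/∂z = 2*z
  coefficient of dy ∧ dz: ∂f_3/∂y - ∂f_2/∂z = ∂(2*x*z)/∂y - ∂(y*(x + z))/∂z = -y
Assembling: d(omega) = (-y - 3) dx ∧ dy + (2*z) dx ∧ dz + (-y) dy ∧ dz.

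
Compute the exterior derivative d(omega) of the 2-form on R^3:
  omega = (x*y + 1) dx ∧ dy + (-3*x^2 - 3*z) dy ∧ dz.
d(omega) = (-6*x) dx ∧ dy ∧ dz

For a 2-form omega = sum_{i<j} g_{ij} dx_i ∧ dx_j, the exterior derivative is
  d(omega) = sum_{i<j} d(g_{ij}) ∧ dx_i ∧ dx_j = sum_{i<j, k} (∂g_{ij}/∂x_k) dx_k ∧ dx_i ∧ dx_j.
Expand each term, using dx_k ∧ dx_i ∧ dx_j = sgn(permutation) dx_{(a)} ∧ dx_{(b)} ∧ dx_{(c)} with (a < b < c) sorted:
  d(-3*x^2 - 3*z) includes (∂/∂x)(-3*x^2 - 3*z) dx = (-6*x) dx, which multiplied by dy ∧ dz gives (-6*x) dx ∧ dy ∧ dz
Collecting like 3-forms: d(omega) = (-6*x) dx ∧ dy ∧ dz.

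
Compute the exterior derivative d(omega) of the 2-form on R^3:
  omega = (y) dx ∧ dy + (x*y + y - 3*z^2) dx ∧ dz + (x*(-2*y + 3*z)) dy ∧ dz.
d(omega) = (-x - 2*y + 3*z - 1) dx ∧ dy ∧ dz

For a 2-form omega = sum_{i<j} g_{ij} dx_i ∧ dx_j, the exterior derivative is
  d(omega) = sum_{i<j} d(g_{ij}) ∧ dx_i ∧ dx_j = sum_{i<j, k} (∂g_{ij}/∂x_k) dx_k ∧ dx_i ∧ dx_j.
Expand each term, using dx_k ∧ dx_i ∧ dx_j = sgn(permutation) dx_{(a)} ∧ dx_{(b)} ∧ dx_{(c)} with (a < b < c) sorted:
  d(x*y + y - 3*z^2) includes (∂/∂y)(x*y + y - 3*z^2) dy = (x + 1) dy, which multiplied by dx ∧ dz gives (-x - 1) dx ∧ dy ∧ dz
  d(x*(-2*y + 3*z)) includes (∂/∂x)(x*(-2*y + 3*z)) dx = (-2*y + 3*z) dx, which multiplied by dy ∧ dz gives (-2*y + 3*z) dx ∧ dy ∧ dz
Collecting like 3-forms: d(omega) = (-x - 2*y + 3*z - 1) dx ∧ dy ∧ dz.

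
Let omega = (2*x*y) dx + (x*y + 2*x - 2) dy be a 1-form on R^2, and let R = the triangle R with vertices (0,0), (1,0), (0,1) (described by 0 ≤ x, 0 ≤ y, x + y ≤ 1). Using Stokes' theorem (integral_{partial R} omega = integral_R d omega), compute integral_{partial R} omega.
integral_(partial R) omega = 5/6

Stokes: integral_partial_R omega = integral_R d omega with d omega = (∂Q/∂x - ∂P/∂y) dx ∧ dy.
  ∂Q/∂x = y + 2
  ∂P/∂y = 2*x
  integrand = ∂Q/∂x - ∂P/∂y = -2*x + y + 2.
Integrating over R: integral_0^1 integral_0^{1-x} (-2*x + y + 2) dy dx = 5/6.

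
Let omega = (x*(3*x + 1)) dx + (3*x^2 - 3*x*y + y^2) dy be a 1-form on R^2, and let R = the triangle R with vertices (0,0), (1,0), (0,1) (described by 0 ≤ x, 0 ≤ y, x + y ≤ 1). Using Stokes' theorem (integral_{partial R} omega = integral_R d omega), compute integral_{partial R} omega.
integral_(partial R) omega = 1/2

Stokes: integral_partial_R omega = integral_R d omega with d omega = (∂Q/∂x - ∂P/∂y) dx ∧ dy.
  ∂Q/∂x = 6*x - 3*y
  ∂P/∂y = 0
  integrand = ∂Q/∂x - ∂P/∂y = 6*x - 3*y.
Integrating over R: integral_0^1 integral_0^{1-x} (6*x - 3*y) dy dx = 1/2.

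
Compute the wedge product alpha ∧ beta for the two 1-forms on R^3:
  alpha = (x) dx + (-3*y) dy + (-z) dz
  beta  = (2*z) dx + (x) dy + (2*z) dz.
alpha ∧ beta = (x^2 + 6*y*z) dx ∧ dy + (2*z*(x + z)) dx ∧ dz + (z*(x - 6*y)) dy ∧ dz

Distribute the wedge, using dx_i ∧ dx_j = -dx_j ∧ dx_i and dx_i ∧ dx_i = 0. For each pair (i, j) with i < j, the coefficient of dx_i ∧ dx_j in alpha ∧ beta is (alpha_i * beta_j - alpha_j * beta_i). Collecting: alpha ∧ beta = (x^2 + 6*y*z) dx ∧ dy + (2*z*(x + z)) dx ∧ dz + (z*(x - 6*y)) dy ∧ dz.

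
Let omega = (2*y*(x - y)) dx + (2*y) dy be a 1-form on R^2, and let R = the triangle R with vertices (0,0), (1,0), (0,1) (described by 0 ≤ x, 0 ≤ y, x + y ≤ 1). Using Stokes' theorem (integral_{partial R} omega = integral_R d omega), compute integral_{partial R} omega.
integral_(partial R) omega = 1/3

Stokes: integral_partial_R omega = integral_R d omega with d omega = (∂Q/∂x - ∂P/∂y) dx ∧ dy.
  ∂Q/∂x = 0
  ∂P/∂y = 2*x - 4*y
  integrand = ∂Q/∂x - ∂P/∂y = -2*x + 4*y.
Integrating over R: integral_0^1 integral_0^{1-x} (-2*x + 4*y) dy dx = 1/3.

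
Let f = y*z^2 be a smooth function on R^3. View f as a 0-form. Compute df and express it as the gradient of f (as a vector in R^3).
df = (0) dx + (z^2) dy + (2*y*z) dz; grad f = (0, z^2, 2*y*z)

For a 0-form f, d f = (∂f/∂x) dx + (∂f/∂y) dy + (∂f/∂z) dz. The components of the vector representation are exactly the entries of grad f in Cartesian coordinates:
  ∂f/∂x = 0
  ∂f/∂y = z^2
  ∂f/∂z = 2*y*z.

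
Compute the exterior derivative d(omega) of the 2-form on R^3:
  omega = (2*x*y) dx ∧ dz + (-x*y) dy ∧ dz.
d(omega) = (-2*x - y) dx ∧ dy ∧ dz

For a 2-form omega = sum_{i<j} g_{ij} dx_i ∧ dx_j, the exterior derivative is
  d(omega) = sum_{i<j} d(g_{ij}) ∧ dx_i ∧ dx_j = sum_{i<j, k} (∂g_{ij}/∂x_k) dx_k ∧ dx_i ∧ dx_j.
Expand each term, using dx_k ∧ dx_i ∧ dx_j = sgn(permutation) dx_{(a)} ∧ dx_{(b)} ∧ dx_{(c)} with (a < b < c) sorted:
  d(2*x*y) includes (∂/∂y)(2*x*y) dy = (2*x) dy, which multiplied by dx ∧ dz gives (-2*x) dx ∧ dy ∧ dz
  d(-x*y) includes (∂/∂x)(-x*y) dx = (-y) dx, which multiplied by dy ∧ dz gives (-y) dx ∧ dy ∧ dz
Collecting like 3-forms: d(omega) = (-2*x - y) dx ∧ dy ∧ dz.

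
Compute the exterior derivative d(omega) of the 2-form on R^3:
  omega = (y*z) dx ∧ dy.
d(omega) = (y) dx ∧ dy ∧ dz

For a 2-form omega = sum_{i<j} g_{ij} dx_i ∧ dx_j, the exterior derivative is
  d(omega) = sum_{i<j} d(g_{ij}) ∧ dx_i ∧ dx_j = sum_{i<j, k} (∂g_{ij}/∂x_k) dx_k ∧ dx_i ∧ dx_j.
Expand each term, using dx_k ∧ dx_i ∧ dx_j = sgn(permutation) dx_{(a)} ∧ dx_{(b)} ∧ dx_{(c)} with (a < b < c) sorted:
  d(y*z) includes (∂/∂z)(y*z) dz = (y) dz, which multiplied by dx ∧ dy gives (y) dx ∧ dy ∧ dz
Collecting like 3-forms: d(omega) = (y) dx ∧ dy ∧ dz.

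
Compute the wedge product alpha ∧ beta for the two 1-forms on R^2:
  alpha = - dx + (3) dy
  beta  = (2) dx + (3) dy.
alpha ∧ beta = (-9) dx ∧ dy

Distribute the wedge, using dx_i ∧ dx_j = -dx_j ∧ dx_i and dx_i ∧ dx_i = 0. For each pair (i, j) with i < j, the coefficient of dx_i ∧ dx_j in alpha ∧ beta is (alpha_i * beta_j - alpha_j * beta_i). Collecting: alpha ∧ beta = (-9) dx ∧ dy.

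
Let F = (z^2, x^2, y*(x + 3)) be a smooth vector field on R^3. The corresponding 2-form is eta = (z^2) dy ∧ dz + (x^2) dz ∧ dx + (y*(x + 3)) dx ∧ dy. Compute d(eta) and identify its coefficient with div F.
d(eta) = (0) dx ∧ dy ∧ dz; div F = 0

For a 2-form in R^3 of the form above, applying d gives a 3-form with coefficient ∂P/∂x + ∂Q/∂y + ∂R/∂z:
  ∂P/∂x = 0
  ∂Q/∂y = 0
  ∂R/∂z = 0
Sum = 0, which is exactly div F.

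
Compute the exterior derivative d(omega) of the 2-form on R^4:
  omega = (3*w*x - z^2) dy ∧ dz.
d(omega) = (3*w) dx ∧ dy ∧ dz + (3*x) dy ∧ dz ∧ dw

For a 2-form omega = sum_{i<j} g_{ij} dx_i ∧ dx_j, the exterior derivative is
  d(omega) = sum_{i<j} d(g_{ij}) ∧ dx_i ∧ dx_j = sum_{i<j, k} (∂g_{ij}/∂x_k) dx_k ∧ dx_i ∧ dx_j.
Expand each term, using dx_k ∧ dx_i ∧ dx_j = sgn(permutation) dx_{(a)} ∧ dx_{(b)} ∧ dx_{(c)} with (a < b < c) sorted:
  d(3*w*x - z^2) includes (∂/∂x)(3*w*x - z^2) dx = (3*w) dx, which multiplied by dy ∧ dz gives (3*w) dx ∧ dy ∧ dz
  d(3*w*x - z^2) includes (∂/∂w)(3*w*x - z^2) dw = (3*x) dw, which multiplied by dy ∧ dz gives (3*x) dy ∧ dz ∧ dw
Collecting like 3-forms: d(omega) = (3*w) dx ∧ dy ∧ dz + (3*x) dy ∧ dz ∧ dw.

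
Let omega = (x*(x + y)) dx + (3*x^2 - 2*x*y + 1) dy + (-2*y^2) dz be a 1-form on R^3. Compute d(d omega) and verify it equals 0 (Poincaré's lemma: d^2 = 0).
d(d omega) = 0

Step 1: d omega = sum_{i<j} (∂f_j/∂x_i - ∂f_i/∂x_j) dx_i ∧ dx_j:
  coeff of dx ∧ dy: 5*x - 2*y
  coeff of dx ∧ dz: 0
  coeff of dy ∧ dz: -4*y
Step 2: Apply d again to each 2-form coefficient. The only possible 3-form in R^3 is dx ∧ dy ∧ dz, with coefficient
  ∂(coeff of dy∧dz)/∂x - ∂(coeff of dx∧dz)/∂y + ∂(coeff of dx∧dy)/∂z
  = ∂/∂x (-4*y) - ∂/∂y (0) + ∂/∂z (5*x - 2*y).
Each of these terms simplifies to sums of mixed partials that cancel in pairs. The result is 0 (by equality of mixed partials for smooth functions — Schwarz / Clairaut).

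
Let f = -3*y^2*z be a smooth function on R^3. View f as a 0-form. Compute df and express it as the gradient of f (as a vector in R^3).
df = (0) dx + (-6*y*z) dy + (-3*y^2) dz; grad f = (0, -6*y*z, -3*y^2)

For a 0-form f, d f = (∂f/∂x) dx + (∂f/∂y) dy + (∂f/∂z) dz. The components of the vector representation are exactly the entries of grad f in Cartesian coordinates:
  ∂f/∂x = 0
  ∂f/∂y = -6*y*z
  ∂f/∂z = -3*y^2.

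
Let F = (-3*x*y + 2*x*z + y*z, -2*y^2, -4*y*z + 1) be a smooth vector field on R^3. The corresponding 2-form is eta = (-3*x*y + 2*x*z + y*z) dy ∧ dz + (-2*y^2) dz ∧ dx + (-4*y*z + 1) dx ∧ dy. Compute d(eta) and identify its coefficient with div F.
d(eta) = (-11*y + 2*z) dx ∧ dy ∧ dz; div F = -11*y + 2*z

For a 2-form in R^3 of the form above, applying d gives a 3-form with coefficient ∂P/∂x + ∂Q/∂y + ∂R/∂z:
  ∂P/∂x = -3*y + 2*z
  ∂Q/∂y = -4*y
  ∂R/∂z = -4*y
Sum = -11*y + 2*z, which is exactly div F.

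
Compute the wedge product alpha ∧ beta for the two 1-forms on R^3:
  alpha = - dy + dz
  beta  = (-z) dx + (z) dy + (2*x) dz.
alpha ∧ beta = (-z) dx ∧ dy + (-2*x - z) dy ∧ dz + (z) dx ∧ dz

Distribute the wedge, using dx_i ∧ dx_j = -dx_j ∧ dx_i and dx_i ∧ dx_i = 0. For each pair (i, j) with i < j, the coefficient of dx_i ∧ dx_j in alpha ∧ beta is (alpha_i * beta_j - alpha_j * beta_i). Collecting: alpha ∧ beta = (-z) dx ∧ dy + (-2*x - z) dy ∧ dz + (z) dx ∧ dz.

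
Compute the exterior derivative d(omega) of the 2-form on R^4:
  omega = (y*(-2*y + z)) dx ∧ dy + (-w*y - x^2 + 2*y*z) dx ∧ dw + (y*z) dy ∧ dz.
d(omega) = (y) dx ∧ dy ∧ dz + (w - 2*z) dx ∧ dy ∧ dw + (-2*y) dx ∧ dz ∧ dw

For a 2-form omega = sum_{i<j} g_{ij} dx_i ∧ dx_j, the exterior derivative is
  d(omega) = sum_{i<j} d(g_{ij}) ∧ dx_i ∧ dx_j = sum_{i<j, k} (∂g_{ij}/∂x_k) dx_k ∧ dx_i ∧ dx_j.
Expand each term, using dx_k ∧ dx_i ∧ dx_j = sgn(permutation) dx_{(a)} ∧ dx_{(b)} ∧ dx_{(c)} with (a < b < c) sorted:
  d(y*(-2*y + z)) includes (∂/∂z)(y*(-2*y + z)) dz = (y) dz, which multiplied by dx ∧ dy gives (y) dx ∧ dy ∧ dz
  d(-w*y - x^2 + 2*y*z) includes (∂/∂y)(-w*y - x^2 + 2*y*z) dy = (-w + 2*z) dy, which multiplied by dx ∧ dw gives (w - 2*z) dx ∧ dy ∧ dw
  d(-w*y - x^2 + 2*y*z) includes (∂/∂z)(-w*y - x^2 + 2*y*z) dz = (2*y) dz, which multiplied by dx ∧ dw gives (-2*y) dx ∧ dz ∧ dw
Collecting like 3-forms: d(omega) = (y) dx ∧ dy ∧ dz + (w - 2*z) dx ∧ dy ∧ dw + (-2*y) dx ∧ dz ∧ dw.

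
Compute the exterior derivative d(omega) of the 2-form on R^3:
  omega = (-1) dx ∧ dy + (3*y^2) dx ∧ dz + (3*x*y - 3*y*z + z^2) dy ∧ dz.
d(omega) = (-3*y) dx ∧ dy ∧ dz

For a 2-form omega = sum_{i<j} g_{ij} dx_i ∧ dx_j, the exterior derivative is
  d(omega) = sum_{i<j} d(g_{ij}) ∧ dx_i ∧ dx_j = sum_{i<j, k} (∂g_{ij}/∂x_k) dx_k ∧ dx_i ∧ dx_j.
Expand each term, using dx_k ∧ dx_i ∧ dx_j = sgn(permutation) dx_{(a)} ∧ dx_{(b)} ∧ dx_{(c)} with (a < b < c) sorted:
  d(3*y^2) includes (∂/∂y)(3*y^2) dy = (6*y) dy, which multiplied by dx ∧ dz gives (-6*y) dx ∧ dy ∧ dz
  d(3*x*y - 3*y*z + z^2) includes (∂/∂x)(3*x*y - 3*y*z + z^2) dx = (3*y) dx, which multiplied by dy ∧ dz gives (3*y) dx ∧ dy ∧ dz
Collecting like 3-forms: d(omega) = (-3*y) dx ∧ dy ∧ dz.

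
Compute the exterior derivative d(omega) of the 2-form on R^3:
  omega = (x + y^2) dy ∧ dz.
d(omega) = (1) dx ∧ dy ∧ dz

For a 2-form omega = sum_{i<j} g_{ij} dx_i ∧ dx_j, the exterior derivative is
  d(omega) = sum_{i<j} d(g_{ij}) ∧ dx_i ∧ dx_j = sum_{i<j, k} (∂g_{ij}/∂x_k) dx_k ∧ dx_i ∧ dx_j.
Expand each term, using dx_k ∧ dx_i ∧ dx_j = sgn(permutation) dx_{(a)} ∧ dx_{(b)} ∧ dx_{(c)} with (a < b < c) sorted:
  d(x + y^2) includes (∂/∂x)(x + y^2) dx = (1) dx, which multiplied by dy ∧ dz gives (1) dx ∧ dy ∧ dz
Collecting like 3-forms: d(omega) = (1) dx ∧ dy ∧ dz.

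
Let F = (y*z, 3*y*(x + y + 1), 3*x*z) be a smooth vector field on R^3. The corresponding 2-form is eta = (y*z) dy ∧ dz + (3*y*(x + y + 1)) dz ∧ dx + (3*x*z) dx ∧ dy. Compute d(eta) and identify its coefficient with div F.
d(eta) = (6*x + 6*y + 3) dx ∧ dy ∧ dz; div F = 6*x + 6*y + 3

For a 2-form in R^3 of the form above, applying d gives a 3-form with coefficient ∂P/∂x + ∂Q/∂y + ∂R/∂z:
  ∂P/∂x = 0
  ∂Q/∂y = 3*x + 6*y + 3
  ∂R/∂z = 3*x
Sum = 6*x + 6*y + 3, which is exactly div F.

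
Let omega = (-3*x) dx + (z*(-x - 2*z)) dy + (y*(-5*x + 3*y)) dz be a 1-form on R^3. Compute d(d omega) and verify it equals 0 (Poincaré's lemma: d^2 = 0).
d(d omega) = 0

Step 1: d omega = sum_{i<j} (∂f_j/∂x_i - ∂f_i/∂x_j) dx_i ∧ dx_j:
  coeff of dx ∧ dy: -z
  coeff of dx ∧ dz: -5*y
  coeff of dy ∧ dz: -4*x + 6*y + 4*z
Step 2: Apply d again to each 2-form coefficient. The only possible 3-form in R^3 is dx ∧ dy ∧ dz, with coefficient
  ∂(coeff of dy∧dz)/∂x - ∂(coeff of dx∧dz)/∂y + ∂(coeff of dx∧dy)/∂z
  = ∂/∂x (-4*x + 6*y + 4*z) - ∂/∂y (-5*y) + ∂/∂z (-z).
Each of these terms simplifies to sums of mixed partials that cancel in pairs. The result is 0 (by equality of mixed partials for smooth functions — Schwarz / Clairaut).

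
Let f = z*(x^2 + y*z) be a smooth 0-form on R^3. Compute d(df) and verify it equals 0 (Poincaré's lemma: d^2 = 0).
d(df) = 0

Step 1: df = sum_i (∂f/∂x_i) dx_i = (2*x*z) dx + (z^2) dy + (x^2 + 2*y*z) dz.
Step 2: Apply d again. Using the 1-form formula, the coefficient of dx ∧ dy in d(df) is ∂^2 f/∂x ∂y - ∂^2 f/∂y ∂x = (0) - (0) = 0 (equality of mixed partials for smooth f).
Similarly for dx ∧ dz and dy ∧ dz — all coefficients vanish. So d(df) = 0.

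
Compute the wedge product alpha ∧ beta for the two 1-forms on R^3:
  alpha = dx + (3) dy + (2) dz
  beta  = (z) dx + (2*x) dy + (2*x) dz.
alpha ∧ beta = (2*x - 3*z) dx ∧ dy + (2*x - 2*z) dx ∧ dz + (2*x) dy ∧ dz

Distribute the wedge, using dx_i ∧ dx_j = -dx_j ∧ dx_i and dx_i ∧ dx_i = 0. For each pair (i, j) with i < j, the coefficient of dx_i ∧ dx_j in alpha ∧ beta is (alpha_i * beta_j - alpha_j * beta_i). Collecting: alpha ∧ beta = (2*x - 3*z) dx ∧ dy + (2*x - 2*z) dx ∧ dz + (2*x) dy ∧ dz.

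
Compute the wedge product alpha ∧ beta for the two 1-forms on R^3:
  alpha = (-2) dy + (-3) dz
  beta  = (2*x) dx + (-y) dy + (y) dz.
alpha ∧ beta = (4*x) dx ∧ dy + (-5*y) dy ∧ dz + (6*x) dx ∧ dz

Distribute the wedge, using dx_i ∧ dx_j = -dx_j ∧ dx_i and dx_i ∧ dx_i = 0. For each pair (i, j) with i < j, the coefficient of dx_i ∧ dx_j in alpha ∧ beta is (alpha_i * beta_j - alpha_j * beta_i). Collecting: alpha ∧ beta = (4*x) dx ∧ dy + (-5*y) dy ∧ dz + (6*x) dx ∧ dz.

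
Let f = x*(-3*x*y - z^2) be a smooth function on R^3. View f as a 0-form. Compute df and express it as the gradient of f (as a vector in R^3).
df = (-6*x*y - z^2) dx + (-3*x^2) dy + (-2*x*z) dz; grad f = (-6*x*y - z^2, -3*x^2, -2*x*z)

For a 0-form f, d f = (∂f/∂x) dx + (∂f/∂y) dy + (∂f/∂z) dz. The components of the vector representation are exactly the entries of grad f in Cartesian coordinates:
  ∂f/∂x = -6*x*y - z^2
  ∂f/∂y = -3*x^2
  ∂f/∂z = -2*x*z.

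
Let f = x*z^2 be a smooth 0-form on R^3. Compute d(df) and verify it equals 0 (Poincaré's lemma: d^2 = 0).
d(df) = 0

Step 1: df = sum_i (∂f/∂x_i) dx_i = (z^2) dx + (0) dy + (2*x*z) dz.
Step 2: Apply d again. Using the 1-form formula, the coefficient of dx ∧ dy in d(df) is ∂^2 f/∂x ∂y - ∂^2 f/∂y ∂x = (0) - (0) = 0 (equality of mixed partials for smooth f).
Similarly for dx ∧ dz and dy ∧ dz — all coefficients vanish. So d(df) = 0.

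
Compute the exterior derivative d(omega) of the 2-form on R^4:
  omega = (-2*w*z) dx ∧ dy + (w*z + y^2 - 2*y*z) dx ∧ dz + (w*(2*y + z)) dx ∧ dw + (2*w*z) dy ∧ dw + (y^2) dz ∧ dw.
d(omega) = (-2*w - 2*y + 2*z) dx ∧ dy ∧ dz + (-2*w - 2*z) dx ∧ dy ∧ dw + (-w + z) dx ∧ dz ∧ dw + (-2*w + 2*y) dy ∧ dz ∧ dw

For a 2-form omega = sum_{i<j} g_{ij} dx_i ∧ dx_j, the exterior derivative is
  d(omega) = sum_{i<j} d(g_{ij}) ∧ dx_i ∧ dx_j = sum_{i<j, k} (∂g_{ij}/∂x_k) dx_k ∧ dx_i ∧ dx_j.
Expand each term, using dx_k ∧ dx_i ∧ dx_j = sgn(permutation) dx_{(a)} ∧ dx_{(b)} ∧ dx_{(c)} with (a < b < c) sorted:
  d(-2*w*z) includes (∂/∂z)(-2*w*z) dz = (-2*w) dz, which multiplied by dx ∧ dy gives (-2*w) dx ∧ dy ∧ dz
  d(-2*w*z) includes (∂/∂w)(-2*w*z) dw = (-2*z) dw, which multiplied by dx ∧ dy gives (-2*z) dx ∧ dy ∧ dw
  d(w*z + y^2 - 2*y*z) includes (∂/∂y)(w*z + y^2 - 2*y*z) dy = (2*y - 2*z) dy, which multiplied by dx ∧ dz gives (-2*y + 2*z) dx ∧ dy ∧ dz
  d(w*z + y^2 - 2*y*z) includes (∂/∂w)(w*z + y^2 - 2*y*z) dw = (z) dw, which multiplied by dx ∧ dz gives (z) dx ∧ dz ∧ dw
  d(w*(2*y + z)) includes (∂/∂y)(w*(2*y + z)) dy = (2*w) dy, which multiplied by dx ∧ dw gives (-2*w) dx ∧ dy ∧ dw
  d(w*(2*y + z)) includes (∂/∂z)(w*(2*y + z)) dz = (w) dz, which multiplied by dx ∧ dw gives (-w) dx ∧ dz ∧ dw
  d(2*w*z) includes (∂/∂z)(2*w*z) dz = (2*w) dz, which multiplied by dy ∧ dw gives (-2*w) dy ∧ dz ∧ dw
  d(y^2) includes (∂/∂y)(y^2) dy = (2*y) dy, which multiplied by dz ∧ dw gives (2*y) dy ∧ dz ∧ dw
Collecting like 3-forms: d(omega) = (-2*w - 2*y + 2*z) dx ∧ dy ∧ dz + (-2*w - 2*z) dx ∧ dy ∧ dw + (-w + z) dx ∧ dz ∧ dw + (-2*w + 2*y) dy ∧ dz ∧ dw.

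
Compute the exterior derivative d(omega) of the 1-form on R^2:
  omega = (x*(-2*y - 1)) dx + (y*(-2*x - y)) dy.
d(omega) = (2*x - 2*y) dx ∧ dy

For a 1-form omega = sum_i f_i dx_i, the exterior derivative is
  d(omega) = sum_{i < j} (∂f_j/∂x_i - ∂f_i/∂x_j) dx_i ∧ dx_j.
  coefficient of dx ∧ dy: ∂f_2/∂x - ∂f_1/∂y = ∂(y*(-2*x - y))/∂x - ∂(x*(-2*y - 1))/∂y = 2*x - 2*y
Assembling: d(omega) = (2*x - 2*y) dx ∧ dy.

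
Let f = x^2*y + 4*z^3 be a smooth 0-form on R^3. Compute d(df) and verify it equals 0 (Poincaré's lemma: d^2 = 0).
d(df) = 0

Step 1: df = sum_i (∂f/∂x_i) dx_i = (2*x*y) dx + (x^2) dy + (12*z^2) dz.
Step 2: Apply d again. Using the 1-form formula, the coefficient of dx ∧ dy in d(df) is ∂^2 f/∂x ∂y - ∂^2 f/∂y ∂x = (2*x) - (2*x) = 0 (equality of mixed partials for smooth f).
Similarly for dx ∧ dz and dy ∧ dz — all coefficients vanish. So d(df) = 0.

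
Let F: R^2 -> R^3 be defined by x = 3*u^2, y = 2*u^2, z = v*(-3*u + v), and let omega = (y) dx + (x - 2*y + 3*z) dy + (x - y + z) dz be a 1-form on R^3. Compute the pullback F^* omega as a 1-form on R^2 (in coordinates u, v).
F^* omega = (8*u^3 - 39*u^2*v + 21*u*v^2 - 3*v^3) du + (-3*u^3 + 11*u^2*v - 9*u*v^2 + 2*v^3) dv

Using F^*(f dg) = (f ∘ F) d(g ∘ F), substitute each coordinate x_i by F_i(u, v) in f_i, and replace dx_i by d F_i = (∂F_i/∂u) du + (∂F_i/∂v) dv.
  For the x component: f_1(F) = 2*u^2; d F_1 = (6*u) du + (0) dv
  For the y component: f_2(F) = -u^2 - 9*u*v + 3*v^2; d F_2 = (4*u) du + (0) dv
  For the z component: f_3(F) = u^2 - 3*u*v + v^2; d F_3 = (-3*v) du + (-3*u + 2*v) dv
Combining and collecting du, dv coefficients:
  coeff of du: 8*u^3 - 39*u^2*v + 21*u*v^2 - 3*v^3
  coeff of dv: -3*u^3 + 11*u^2*v - 9*u*v^2 + 2*v^3
F^* omega = (8*u^3 - 39*u^2*v + 21*u*v^2 - 3*v^3) du + (-3*u^3 + 11*u^2*v - 9*u*v^2 + 2*v^3) dv.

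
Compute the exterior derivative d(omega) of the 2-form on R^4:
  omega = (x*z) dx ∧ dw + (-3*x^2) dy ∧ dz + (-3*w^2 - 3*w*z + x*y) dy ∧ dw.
d(omega) = (-x) dx ∧ dz ∧ dw + (-6*x) dx ∧ dy ∧ dz + (y) dx ∧ dy ∧ dw + (3*w) dy ∧ dz ∧ dw

For a 2-form omega = sum_{i<j} g_{ij} dx_i ∧ dx_j, the exterior derivative is
  d(omega) = sum_{i<j} d(g_{ij}) ∧ dx_i ∧ dx_j = sum_{i<j, k} (∂g_{ij}/∂x_k) dx_k ∧ dx_i ∧ dx_j.
Expand each term, using dx_k ∧ dx_i ∧ dx_j = sgn(permutation) dx_{(a)} ∧ dx_{(b)} ∧ dx_{(c)} with (a < b < c) sorted:
  d(x*z) includes (∂/∂z)(x*z) dz = (x) dz, which multiplied by dx ∧ dw gives (-x) dx ∧ dz ∧ dw
  d(-3*x^2) includes (∂/∂x)(-3*x^2) dx = (-6*x) dx, which multiplied by dy ∧ dz gives (-6*x) dx ∧ dy ∧ dz
  d(-3*w^2 - 3*w*z + x*y) includes (∂/∂x)(-3*w^2 - 3*w*z + x*y) dx = (y) dx, which multiplied by dy ∧ dw gives (y) dx ∧ dy ∧ dw
  d(-3*w^2 - 3*w*z + x*y) includes (∂/∂z)(-3*w^2 - 3*w*z + x*y) dz = (-3*w) dz, which multiplied by dy ∧ dw gives (3*w) dy ∧ dz ∧ dw
Collecting like 3-forms: d(omega) = (-x) dx ∧ dz ∧ dw + (-6*x) dx ∧ dy ∧ dz + (y) dx ∧ dy ∧ dw + (3*w) dy ∧ dz ∧ dw.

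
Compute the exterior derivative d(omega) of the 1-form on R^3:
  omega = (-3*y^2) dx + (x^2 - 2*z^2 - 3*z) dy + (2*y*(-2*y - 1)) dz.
d(omega) = (2*x + 6*y) dx ∧ dy + (-8*y + 4*z + 1) dy ∧ dz

For a 1-form omega = sum_i f_i dx_i, the exterior derivative is
  d(omega) = sum_{i < j} (∂f_j/∂x_i - ∂f_i/∂x_j) dx_i ∧ dx_j.
  coefficient of dx ∧ dy: ∂f_2/∂x - ∂f_1/∂y = ∂(x^2 - 2*z^2 - 3*z)/∂x - ∂(-3*y^2)/∂y = 2*x + 6*y
  coefficient of dy ∧ dz: ∂f_3/∂y - ∂f_2/∂z = ∂(2*y*(-2*y - 1))/∂y - ∂(x^2 - 2*z^2 - 3*z)/∂z = -8*y + 4*z + 1
Assembling: d(omega) = (2*x + 6*y) dx ∧ dy + (-8*y + 4*z + 1) dy ∧ dz.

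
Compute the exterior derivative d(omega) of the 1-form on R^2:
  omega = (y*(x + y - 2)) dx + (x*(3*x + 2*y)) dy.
d(omega) = (5*x + 2) dx ∧ dy

For a 1-form omega = sum_i f_i dx_i, the exterior derivative is
  d(omega) = sum_{i < j} (∂f_j/∂x_i - ∂f_i/∂x_j) dx_i ∧ dx_j.
  coefficient of dx ∧ dy: ∂f_2/∂x - ∂f_1/∂y = ∂(x*(3*x + 2*y))/∂x - ∂(y*(x + y - 2))/∂y = 5*x + 2
Assembling: d(omega) = (5*x + 2) dx ∧ dy.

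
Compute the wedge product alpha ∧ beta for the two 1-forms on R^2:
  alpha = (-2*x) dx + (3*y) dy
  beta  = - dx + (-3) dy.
alpha ∧ beta = (6*x + 3*y) dx ∧ dy

Distribute the wedge, using dx_i ∧ dx_j = -dx_j ∧ dx_i and dx_i ∧ dx_i = 0. For each pair (i, j) with i < j, the coefficient of dx_i ∧ dx_j in alpha ∧ beta is (alpha_i * beta_j - alpha_j * beta_i). Collecting: alpha ∧ beta = (6*x + 3*y) dx ∧ dy.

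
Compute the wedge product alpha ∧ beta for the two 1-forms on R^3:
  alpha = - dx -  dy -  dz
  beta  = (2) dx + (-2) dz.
alpha ∧ beta = (4) dx ∧ dz + (2) dx ∧ dy + (2) dy ∧ dz

Distribute the wedge, using dx_i ∧ dx_j = -dx_j ∧ dx_i and dx_i ∧ dx_i = 0. For each pair (i, j) with i < j, the coefficient of dx_i ∧ dx_j in alpha ∧ beta is (alpha_i * beta_j - alpha_j * beta_i). Collecting: alpha ∧ beta = (4) dx ∧ dz + (2) dx ∧ dy + (2) dy ∧ dz.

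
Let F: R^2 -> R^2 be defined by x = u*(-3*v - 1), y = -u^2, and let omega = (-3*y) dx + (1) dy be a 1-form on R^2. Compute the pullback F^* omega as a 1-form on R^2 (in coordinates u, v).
F^* omega = (u*(-9*u*v - 3*u - 2)) du + (-9*u^3) dv

Using F^*(f dg) = (f ∘ F) d(g ∘ F), substitute each coordinate x_i by F_i(u, v) in f_i, and replace dx_i by d F_i = (∂F_i/∂u) du + (∂F_i/∂v) dv.
  For the x component: f_1(F) = 3*u^2; d F_1 = (-3*v - 1) du + (-3*u) dv
  For the y component: f_2(F) = 1; d F_2 = (-2*u) du + (0) dv
Combining and collecting du, dv coefficients:
  coeff of du: u*(-9*u*v - 3*u - 2)
  coeff of dv: -9*u^3
F^* omega = (u*(-9*u*v - 3*u - 2)) du + (-9*u^3) dv.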